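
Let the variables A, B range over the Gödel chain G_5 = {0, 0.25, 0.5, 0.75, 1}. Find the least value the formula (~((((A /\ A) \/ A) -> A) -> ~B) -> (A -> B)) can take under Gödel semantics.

0.25

The minimum is attained at A = 0.5, B = 0.25:
  (A /\ A) = min(0.5, 0.5) = 0.5
  ((A /\ A) \/ A) = max(0.5, 0.5) = 0.5
  (((A /\ A) \/ A) -> A): 0.5 ≤ 0.5, so result = 1
  ~B: Gödel ¬ of 0.25 = 0 (operand ≠ 0)
  ((((A /\ A) \/ A) -> A) -> ~B): 1 > 0, so result = 0
  ~((((A /\ A) \/ A) -> A) -> ~B): Gödel ¬ of 0 = 1 (operand is 0)
  (A -> B): 0.5 > 0.25, so result = 0.25
  (~((((A /\ A) \/ A) -> A) -> ~B) -> (A -> B)): 1 > 0.25, so result = 0.25
Checking all 25 assignments confirms none give a value below 0.25.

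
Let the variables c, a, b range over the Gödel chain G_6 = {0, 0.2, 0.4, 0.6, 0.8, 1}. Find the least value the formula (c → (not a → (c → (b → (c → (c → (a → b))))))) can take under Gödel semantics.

1.00

Every assignment gives 1. For instance at c = 0, a = 0, b = 0:
  not a: Gödel ¬ of 0 = 1 (operand is 0)
  (a → b): 0 ≤ 0, so result = 1
  (c → (a → b)): 0 ≤ 1, so result = 1
  (c → (c → (a → b))): 0 ≤ 1, so result = 1
  (b → (c → (c → (a → b)))): 0 ≤ 1, so result = 1
  (c → (b → (c → (c → (a → b))))): 0 ≤ 1, so result = 1
  (not a → (c → (b → (c → (c → (a → b)))))): 1 ≤ 1, so result = 1
  (c → (not a → (c → (b → (c → (c → (a → b))))))): 0 ≤ 1, so result = 1
All 216 assignments give value 1 — the formula is a G_6-tautology.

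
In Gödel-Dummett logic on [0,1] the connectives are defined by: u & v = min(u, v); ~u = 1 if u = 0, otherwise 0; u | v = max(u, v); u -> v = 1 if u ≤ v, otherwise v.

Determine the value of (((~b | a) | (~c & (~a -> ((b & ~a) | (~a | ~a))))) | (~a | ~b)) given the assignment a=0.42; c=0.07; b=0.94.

0.42

~b: Gödel ¬ of 0.94 = 0 (operand ≠ 0)
(~b | a) = max(0, 0.42) = 0.42
~c: Gödel ¬ of 0.07 = 0 (operand ≠ 0)
~a: Gödel ¬ of 0.42 = 0 (operand ≠ 0)
~a: Gödel ¬ of 0.42 = 0 (operand ≠ 0)
(b & ~a) = min(0.94, 0) = 0
~a: Gödel ¬ of 0.42 = 0 (operand ≠ 0)
~a: Gödel ¬ of 0.42 = 0 (operand ≠ 0)
(~a | ~a) = max(0, 0) = 0
((b & ~a) | (~a | ~a)) = max(0, 0) = 0
(~a -> ((b & ~a) | (~a | ~a))): 0 ≤ 0, so result = 1
(~c & (~a -> ((b & ~a) | (~a | ~a)))) = min(0, 1) = 0
((~b | a) | (~c & (~a -> ((b & ~a) | (~a | ~a))))) = max(0.42, 0) = 0.42
~a: Gödel ¬ of 0.42 = 0 (operand ≠ 0)
~b: Gödel ¬ of 0.94 = 0 (operand ≠ 0)
(~a | ~b) = max(0, 0) = 0
(((~b | a) | (~c & (~a -> ((b & ~a) | (~a | ~a))))) | (~a | ~b)) = max(0.42, 0) = 0.42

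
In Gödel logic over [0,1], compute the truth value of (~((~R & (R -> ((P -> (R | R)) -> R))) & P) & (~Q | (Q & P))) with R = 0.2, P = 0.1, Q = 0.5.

~R: Gödel ¬ of 0.2 = 0 (operand ≠ 0)
(R | R) = max(0.2, 0.2) = 0.2
(P -> (R | R)): 0.1 ≤ 0.2, so result = 1
((P -> (R | R)) -> R): 1 > 0.2, so result = 0.2
(R -> ((P -> (R | R)) -> R)): 0.2 ≤ 0.2, so result = 1
(~R & (R -> ((P -> (R | R)) -> R))) = min(0, 1) = 0
((~R & (R -> ((P -> (R | R)) -> R))) & P) = min(0, 0.1) = 0
~((~R & (R -> ((P -> (R | R)) -> R))) & P): Gödel ¬ of 0 = 1 (operand is 0)
~Q: Gödel ¬ of 0.5 = 0 (operand ≠ 0)
(Q & P) = min(0.5, 0.1) = 0.1
(~Q | (Q & P)) = max(0, 0.1) = 0.1
(~((~R & (R -> ((P -> (R | R)) -> R))) & P) & (~Q | (Q & P))) = min(1, 0.1) = 0.1

0.10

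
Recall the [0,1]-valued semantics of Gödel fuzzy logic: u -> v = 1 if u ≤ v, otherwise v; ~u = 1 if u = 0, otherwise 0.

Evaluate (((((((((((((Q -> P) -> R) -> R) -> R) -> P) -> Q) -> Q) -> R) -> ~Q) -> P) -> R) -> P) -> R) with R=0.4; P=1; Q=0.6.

0.40

(Q -> P): 0.6 ≤ 1, so result = 1
((Q -> P) -> R): 1 > 0.4, so result = 0.4
(((Q -> P) -> R) -> R): 0.4 ≤ 0.4, so result = 1
((((Q -> P) -> R) -> R) -> R): 1 > 0.4, so result = 0.4
(((((Q -> P) -> R) -> R) -> R) -> P): 0.4 ≤ 1, so result = 1
((((((Q -> P) -> R) -> R) -> R) -> P) -> Q): 1 > 0.6, so result = 0.6
(((((((Q -> P) -> R) -> R) -> R) -> P) -> Q) -> Q): 0.6 ≤ 0.6, so result = 1
((((((((Q -> P) -> R) -> R) -> R) -> P) -> Q) -> Q) -> R): 1 > 0.4, so result = 0.4
~Q: Gödel ¬ of 0.6 = 0 (operand ≠ 0)
(((((((((Q -> P) -> R) -> R) -> R) -> P) -> Q) -> Q) -> R) -> ~Q): 0.4 > 0, so result = 0
((((((((((Q -> P) -> R) -> R) -> R) -> P) -> Q) -> Q) -> R) -> ~Q) -> P): 0 ≤ 1, so result = 1
(((((((((((Q -> P) -> R) -> R) -> R) -> P) -> Q) -> Q) -> R) -> ~Q) -> P) -> R): 1 > 0.4, so result = 0.4
((((((((((((Q -> P) -> R) -> R) -> R) -> P) -> Q) -> Q) -> R) -> ~Q) -> P) -> R) -> P): 0.4 ≤ 1, so result = 1
(((((((((((((Q -> P) -> R) -> R) -> R) -> P) -> Q) -> Q) -> R) -> ~Q) -> P) -> R) -> P) -> R): 1 > 0.4, so result = 0.4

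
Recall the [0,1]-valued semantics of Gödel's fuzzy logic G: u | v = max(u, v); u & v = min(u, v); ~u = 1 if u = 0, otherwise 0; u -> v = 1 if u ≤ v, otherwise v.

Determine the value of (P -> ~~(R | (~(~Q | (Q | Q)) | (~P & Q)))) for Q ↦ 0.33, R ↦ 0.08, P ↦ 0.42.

~Q: Gödel ¬ of 0.33 = 0 (operand ≠ 0)
(Q | Q) = max(0.33, 0.33) = 0.33
(~Q | (Q | Q)) = max(0, 0.33) = 0.33
~(~Q | (Q | Q)): Gödel ¬ of 0.33 = 0 (operand ≠ 0)
~P: Gödel ¬ of 0.42 = 0 (operand ≠ 0)
(~P & Q) = min(0, 0.33) = 0
(~(~Q | (Q | Q)) | (~P & Q)) = max(0, 0) = 0
(R | (~(~Q | (Q | Q)) | (~P & Q))) = max(0.08, 0) = 0.08
~(R | (~(~Q | (Q | Q)) | (~P & Q))): Gödel ¬ of 0.08 = 0 (operand ≠ 0)
~~(R | (~(~Q | (Q | Q)) | (~P & Q))): Gödel ¬ of 0 = 1 (operand is 0)
(P -> ~~(R | (~(~Q | (Q | Q)) | (~P & Q)))): 0.42 ≤ 1, so result = 1

1.00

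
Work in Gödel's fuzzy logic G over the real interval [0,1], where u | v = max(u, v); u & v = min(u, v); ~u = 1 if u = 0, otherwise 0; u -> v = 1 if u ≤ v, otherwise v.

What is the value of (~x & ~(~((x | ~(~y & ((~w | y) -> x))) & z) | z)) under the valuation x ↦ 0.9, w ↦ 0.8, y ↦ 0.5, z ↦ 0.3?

0.00

~x: Gödel ¬ of 0.9 = 0 (operand ≠ 0)
~y: Gödel ¬ of 0.5 = 0 (operand ≠ 0)
~w: Gödel ¬ of 0.8 = 0 (operand ≠ 0)
(~w | y) = max(0, 0.5) = 0.5
((~w | y) -> x): 0.5 ≤ 0.9, so result = 1
(~y & ((~w | y) -> x)) = min(0, 1) = 0
~(~y & ((~w | y) -> x)): Gödel ¬ of 0 = 1 (operand is 0)
(x | ~(~y & ((~w | y) -> x))) = max(0.9, 1) = 1
((x | ~(~y & ((~w | y) -> x))) & z) = min(1, 0.3) = 0.3
~((x | ~(~y & ((~w | y) -> x))) & z): Gödel ¬ of 0.3 = 0 (operand ≠ 0)
(~((x | ~(~y & ((~w | y) -> x))) & z) | z) = max(0, 0.3) = 0.3
~(~((x | ~(~y & ((~w | y) -> x))) & z) | z): Gödel ¬ of 0.3 = 0 (operand ≠ 0)
(~x & ~(~((x | ~(~y & ((~w | y) -> x))) & z) | z)) = min(0, 0) = 0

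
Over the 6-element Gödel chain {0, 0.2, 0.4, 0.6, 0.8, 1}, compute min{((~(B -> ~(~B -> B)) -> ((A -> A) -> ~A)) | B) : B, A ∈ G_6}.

The minimum is attained at B = 0.2, A = 0.2:
  ~B: Gödel ¬ of 0.2 = 0 (operand ≠ 0)
  (~B -> B): 0 ≤ 0.2, so result = 1
  ~(~B -> B): Gödel ¬ of 1 = 0 (operand ≠ 0)
  (B -> ~(~B -> B)): 0.2 > 0, so result = 0
  ~(B -> ~(~B -> B)): Gödel ¬ of 0 = 1 (operand is 0)
  (A -> A): 0.2 ≤ 0.2, so result = 1
  ~A: Gödel ¬ of 0.2 = 0 (operand ≠ 0)
  ((A -> A) -> ~A): 1 > 0, so result = 0
  (~(B -> ~(~B -> B)) -> ((A -> A) -> ~A)): 1 > 0, so result = 0
  ((~(B -> ~(~B -> B)) -> ((A -> A) -> ~A)) | B) = max(0, 0.2) = 0.2
Checking all 36 assignments confirms none give a value below 0.20.

0.20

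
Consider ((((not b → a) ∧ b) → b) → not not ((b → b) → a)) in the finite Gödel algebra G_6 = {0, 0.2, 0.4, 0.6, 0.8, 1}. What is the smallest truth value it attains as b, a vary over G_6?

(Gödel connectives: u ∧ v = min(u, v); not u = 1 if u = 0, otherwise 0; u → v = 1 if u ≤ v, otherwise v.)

The minimum is attained at b = 0, a = 0:
  not b: Gödel ¬ of 0 = 1 (operand is 0)
  (not b → a): 1 > 0, so result = 0
  ((not b → a) ∧ b) = min(0, 0) = 0
  (((not b → a) ∧ b) → b): 0 ≤ 0, so result = 1
  (b → b): 0 ≤ 0, so result = 1
  ((b → b) → a): 1 > 0, so result = 0
  not ((b → b) → a): Gödel ¬ of 0 = 1 (operand is 0)
  not not ((b → b) → a): Gödel ¬ of 1 = 0 (operand ≠ 0)
  ((((not b → a) ∧ b) → b) → not not ((b → b) → a)): 1 > 0, so result = 0
Checking all 36 assignments confirms none give a value below 0.00.

0.00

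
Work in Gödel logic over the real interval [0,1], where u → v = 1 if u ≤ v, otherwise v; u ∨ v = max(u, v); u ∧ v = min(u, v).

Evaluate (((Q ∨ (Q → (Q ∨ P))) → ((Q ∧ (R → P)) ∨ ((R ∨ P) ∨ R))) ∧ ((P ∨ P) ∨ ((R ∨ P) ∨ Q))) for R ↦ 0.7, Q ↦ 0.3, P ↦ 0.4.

(Q ∨ P) = max(0.3, 0.4) = 0.4
(Q → (Q ∨ P)): 0.3 ≤ 0.4, so result = 1
(Q ∨ (Q → (Q ∨ P))) = max(0.3, 1) = 1
(R → P): 0.7 > 0.4, so result = 0.4
(Q ∧ (R → P)) = min(0.3, 0.4) = 0.3
(R ∨ P) = max(0.7, 0.4) = 0.7
((R ∨ P) ∨ R) = max(0.7, 0.7) = 0.7
((Q ∧ (R → P)) ∨ ((R ∨ P) ∨ R)) = max(0.3, 0.7) = 0.7
((Q ∨ (Q → (Q ∨ P))) → ((Q ∧ (R → P)) ∨ ((R ∨ P) ∨ R))): 1 > 0.7, so result = 0.7
(P ∨ P) = max(0.4, 0.4) = 0.4
(R ∨ P) = max(0.7, 0.4) = 0.7
((R ∨ P) ∨ Q) = max(0.7, 0.3) = 0.7
((P ∨ P) ∨ ((R ∨ P) ∨ Q)) = max(0.4, 0.7) = 0.7
(((Q ∨ (Q → (Q ∨ P))) → ((Q ∧ (R → P)) ∨ ((R ∨ P) ∨ R))) ∧ ((P ∨ P) ∨ ((R ∨ P) ∨ Q))) = min(0.7, 0.7) = 0.7

0.70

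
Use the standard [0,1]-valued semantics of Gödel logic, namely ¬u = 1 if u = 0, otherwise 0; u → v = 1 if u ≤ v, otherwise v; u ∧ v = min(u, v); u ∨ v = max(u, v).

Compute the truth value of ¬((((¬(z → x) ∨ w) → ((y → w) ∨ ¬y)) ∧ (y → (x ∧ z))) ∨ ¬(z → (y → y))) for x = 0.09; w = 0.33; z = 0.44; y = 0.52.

0.00

(z → x): 0.44 > 0.09, so result = 0.09
¬(z → x): Gödel ¬ of 0.09 = 0 (operand ≠ 0)
(¬(z → x) ∨ w) = max(0, 0.33) = 0.33
(y → w): 0.52 > 0.33, so result = 0.33
¬y: Gödel ¬ of 0.52 = 0 (operand ≠ 0)
((y → w) ∨ ¬y) = max(0.33, 0) = 0.33
((¬(z → x) ∨ w) → ((y → w) ∨ ¬y)): 0.33 ≤ 0.33, so result = 1
(x ∧ z) = min(0.09, 0.44) = 0.09
(y → (x ∧ z)): 0.52 > 0.09, so result = 0.09
(((¬(z → x) ∨ w) → ((y → w) ∨ ¬y)) ∧ (y → (x ∧ z))) = min(1, 0.09) = 0.09
(y → y): 0.52 ≤ 0.52, so result = 1
(z → (y → y)): 0.44 ≤ 1, so result = 1
¬(z → (y → y)): Gödel ¬ of 1 = 0 (operand ≠ 0)
((((¬(z → x) ∨ w) → ((y → w) ∨ ¬y)) ∧ (y → (x ∧ z))) ∨ ¬(z → (y → y))) = max(0.09, 0) = 0.09
¬((((¬(z → x) ∨ w) → ((y → w) ∨ ¬y)) ∧ (y → (x ∧ z))) ∨ ¬(z → (y → y))): Gödel ¬ of 0.09 = 0 (operand ≠ 0)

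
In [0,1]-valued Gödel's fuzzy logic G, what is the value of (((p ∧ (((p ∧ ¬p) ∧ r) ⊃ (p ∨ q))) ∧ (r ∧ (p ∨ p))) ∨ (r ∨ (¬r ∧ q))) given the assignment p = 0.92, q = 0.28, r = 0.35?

¬p: Gödel ¬ of 0.92 = 0 (operand ≠ 0)
(p ∧ ¬p) = min(0.92, 0) = 0
((p ∧ ¬p) ∧ r) = min(0, 0.35) = 0
(p ∨ q) = max(0.92, 0.28) = 0.92
(((p ∧ ¬p) ∧ r) ⊃ (p ∨ q)): 0 ≤ 0.92, so result = 1
(p ∧ (((p ∧ ¬p) ∧ r) ⊃ (p ∨ q))) = min(0.92, 1) = 0.92
(p ∨ p) = max(0.92, 0.92) = 0.92
(r ∧ (p ∨ p)) = min(0.35, 0.92) = 0.35
((p ∧ (((p ∧ ¬p) ∧ r) ⊃ (p ∨ q))) ∧ (r ∧ (p ∨ p))) = min(0.92, 0.35) = 0.35
¬r: Gödel ¬ of 0.35 = 0 (operand ≠ 0)
(¬r ∧ q) = min(0, 0.28) = 0
(r ∨ (¬r ∧ q)) = max(0.35, 0) = 0.35
(((p ∧ (((p ∧ ¬p) ∧ r) ⊃ (p ∨ q))) ∧ (r ∧ (p ∨ p))) ∨ (r ∨ (¬r ∧ q))) = max(0.35, 0.35) = 0.35

0.35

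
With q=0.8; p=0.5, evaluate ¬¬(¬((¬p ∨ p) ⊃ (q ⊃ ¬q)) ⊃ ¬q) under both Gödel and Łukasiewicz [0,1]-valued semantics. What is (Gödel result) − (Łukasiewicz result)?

-1.00

Gödel evaluation:
  ¬p: Gödel ¬ of 0.5 = 0 (operand ≠ 0)
  (¬p ∨ p) = max(0, 0.5) = 0.5
  ¬q: Gödel ¬ of 0.8 = 0 (operand ≠ 0)
  (q ⊃ ¬q): 0.8 > 0, so result = 0
  ((¬p ∨ p) ⊃ (q ⊃ ¬q)): 0.5 > 0, so result = 0
  ¬((¬p ∨ p) ⊃ (q ⊃ ¬q)): Gödel ¬ of 0 = 1 (operand is 0)
  ¬q: Gödel ¬ of 0.8 = 0 (operand ≠ 0)
  (¬((¬p ∨ p) ⊃ (q ⊃ ¬q)) ⊃ ¬q): 1 > 0, so result = 0
  ¬(¬((¬p ∨ p) ⊃ (q ⊃ ¬q)) ⊃ ¬q): Gödel ¬ of 0 = 1 (operand is 0)
  ¬¬(¬((¬p ∨ p) ⊃ (q ⊃ ¬q)) ⊃ ¬q): Gödel ¬ of 1 = 0 (operand ≠ 0)
  Gödel value = 0
Łukasiewicz evaluation:
  ¬p: Łukasiewicz ¬ gives 1 − 0.5 = 0.5
  (¬p ∨ p) = max(0.5, 0.5) = 0.5
  ¬q: Łukasiewicz ¬ gives 1 − 0.8 = 0.2
  (q ⊃ ¬q): min(1, 1 − 0.8 + 0.2) = 0.4
  ((¬p ∨ p) ⊃ (q ⊃ ¬q)): min(1, 1 − 0.5 + 0.4) = 0.9
  ¬((¬p ∨ p) ⊃ (q ⊃ ¬q)): Łukasiewicz ¬ gives 1 − 0.9 = 0.1
  ¬q: Łukasiewicz ¬ gives 1 − 0.8 = 0.2
  (¬((¬p ∨ p) ⊃ (q ⊃ ¬q)) ⊃ ¬q): min(1, 1 − 0.1 + 0.2) = 1
  ¬(¬((¬p ∨ p) ⊃ (q ⊃ ¬q)) ⊃ ¬q): Łukasiewicz ¬ gives 1 − 1 = 0
  ¬¬(¬((¬p ∨ p) ⊃ (q ⊃ ¬q)) ⊃ ¬q): Łukasiewicz ¬ gives 1 − 0 = 1
  Łukasiewicz value = 1
Difference: 0 − 1 = -1.00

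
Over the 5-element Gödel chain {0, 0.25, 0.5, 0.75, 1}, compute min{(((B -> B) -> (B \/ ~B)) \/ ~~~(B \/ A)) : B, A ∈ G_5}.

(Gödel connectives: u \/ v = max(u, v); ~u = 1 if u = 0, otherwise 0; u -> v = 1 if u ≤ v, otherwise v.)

0.25

The minimum is attained at B = 0.25, A = 0:
  (B -> B): 0.25 ≤ 0.25, so result = 1
  ~B: Gödel ¬ of 0.25 = 0 (operand ≠ 0)
  (B \/ ~B) = max(0.25, 0) = 0.25
  ((B -> B) -> (B \/ ~B)): 1 > 0.25, so result = 0.25
  (B \/ A) = max(0.25, 0) = 0.25
  ~(B \/ A): Gödel ¬ of 0.25 = 0 (operand ≠ 0)
  ~~(B \/ A): Gödel ¬ of 0 = 1 (operand is 0)
  ~~~(B \/ A): Gödel ¬ of 1 = 0 (operand ≠ 0)
  (((B -> B) -> (B \/ ~B)) \/ ~~~(B \/ A)) = max(0.25, 0) = 0.25
Checking all 25 assignments confirms none give a value below 0.25.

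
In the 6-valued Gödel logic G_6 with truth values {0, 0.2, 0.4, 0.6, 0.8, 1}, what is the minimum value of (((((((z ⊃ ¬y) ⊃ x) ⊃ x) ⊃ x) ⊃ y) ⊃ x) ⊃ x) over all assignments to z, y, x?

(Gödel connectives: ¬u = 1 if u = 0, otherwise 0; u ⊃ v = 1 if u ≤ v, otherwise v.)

The minimum is attained at z = 0, y = 0, x = 0.2:
  ¬y: Gödel ¬ of 0 = 1 (operand is 0)
  (z ⊃ ¬y): 0 ≤ 1, so result = 1
  ((z ⊃ ¬y) ⊃ x): 1 > 0.2, so result = 0.2
  (((z ⊃ ¬y) ⊃ x) ⊃ x): 0.2 ≤ 0.2, so result = 1
  ((((z ⊃ ¬y) ⊃ x) ⊃ x) ⊃ x): 1 > 0.2, so result = 0.2
  (((((z ⊃ ¬y) ⊃ x) ⊃ x) ⊃ x) ⊃ y): 0.2 > 0, so result = 0
  ((((((z ⊃ ¬y) ⊃ x) ⊃ x) ⊃ x) ⊃ y) ⊃ x): 0 ≤ 0.2, so result = 1
  (((((((z ⊃ ¬y) ⊃ x) ⊃ x) ⊃ x) ⊃ y) ⊃ x) ⊃ x): 1 > 0.2, so result = 0.2
Checking all 216 assignments confirms none give a value below 0.20.

0.20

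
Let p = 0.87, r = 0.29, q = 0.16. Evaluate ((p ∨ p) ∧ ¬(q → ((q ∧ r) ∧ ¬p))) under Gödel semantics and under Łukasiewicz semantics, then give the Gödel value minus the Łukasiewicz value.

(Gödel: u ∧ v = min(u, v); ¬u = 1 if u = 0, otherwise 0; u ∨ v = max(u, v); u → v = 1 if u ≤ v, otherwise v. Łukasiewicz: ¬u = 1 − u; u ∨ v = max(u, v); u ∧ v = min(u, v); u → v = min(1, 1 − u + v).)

0.84

Gödel evaluation:
  (p ∨ p) = max(0.87, 0.87) = 0.87
  (q ∧ r) = min(0.16, 0.29) = 0.16
  ¬p: Gödel ¬ of 0.87 = 0 (operand ≠ 0)
  ((q ∧ r) ∧ ¬p) = min(0.16, 0) = 0
  (q → ((q ∧ r) ∧ ¬p)): 0.16 > 0, so result = 0
  ¬(q → ((q ∧ r) ∧ ¬p)): Gödel ¬ of 0 = 1 (operand is 0)
  ((p ∨ p) ∧ ¬(q → ((q ∧ r) ∧ ¬p))) = min(0.87, 1) = 0.87
  Gödel value = 0.87
Łukasiewicz evaluation:
  (p ∨ p) = max(0.87, 0.87) = 0.87
  (q ∧ r) = min(0.16, 0.29) = 0.16
  ¬p: Łukasiewicz ¬ gives 1 − 0.87 = 0.13
  ((q ∧ r) ∧ ¬p) = min(0.16, 0.13) = 0.13
  (q → ((q ∧ r) ∧ ¬p)): min(1, 1 − 0.16 + 0.13) = 0.97
  ¬(q → ((q ∧ r) ∧ ¬p)): Łukasiewicz ¬ gives 1 − 0.97 = 0.03
  ((p ∨ p) ∧ ¬(q → ((q ∧ r) ∧ ¬p))) = min(0.87, 0.03) = 0.03
  Łukasiewicz value = 0.03
Difference: 0.87 − 0.03 = 0.84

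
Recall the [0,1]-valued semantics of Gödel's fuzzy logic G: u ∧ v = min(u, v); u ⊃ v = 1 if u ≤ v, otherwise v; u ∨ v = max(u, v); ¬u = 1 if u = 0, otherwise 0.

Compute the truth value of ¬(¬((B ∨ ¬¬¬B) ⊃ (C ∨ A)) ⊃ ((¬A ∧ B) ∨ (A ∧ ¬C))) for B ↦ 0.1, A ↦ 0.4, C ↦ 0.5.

0.00

¬B: Gödel ¬ of 0.1 = 0 (operand ≠ 0)
¬¬B: Gödel ¬ of 0 = 1 (operand is 0)
¬¬¬B: Gödel ¬ of 1 = 0 (operand ≠ 0)
(B ∨ ¬¬¬B) = max(0.1, 0) = 0.1
(C ∨ A) = max(0.5, 0.4) = 0.5
((B ∨ ¬¬¬B) ⊃ (C ∨ A)): 0.1 ≤ 0.5, so result = 1
¬((B ∨ ¬¬¬B) ⊃ (C ∨ A)): Gödel ¬ of 1 = 0 (operand ≠ 0)
¬A: Gödel ¬ of 0.4 = 0 (operand ≠ 0)
(¬A ∧ B) = min(0, 0.1) = 0
¬C: Gödel ¬ of 0.5 = 0 (operand ≠ 0)
(A ∧ ¬C) = min(0.4, 0) = 0
((¬A ∧ B) ∨ (A ∧ ¬C)) = max(0, 0) = 0
(¬((B ∨ ¬¬¬B) ⊃ (C ∨ A)) ⊃ ((¬A ∧ B) ∨ (A ∧ ¬C))): 0 ≤ 0, so result = 1
¬(¬((B ∨ ¬¬¬B) ⊃ (C ∨ A)) ⊃ ((¬A ∧ B) ∨ (A ∧ ¬C))): Gödel ¬ of 1 = 0 (operand ≠ 0)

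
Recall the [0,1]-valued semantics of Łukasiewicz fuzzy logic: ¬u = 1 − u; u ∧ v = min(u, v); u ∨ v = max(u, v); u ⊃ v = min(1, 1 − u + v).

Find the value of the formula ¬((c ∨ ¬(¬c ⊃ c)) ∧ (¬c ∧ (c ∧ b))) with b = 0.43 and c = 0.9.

¬c: Łukasiewicz ¬ gives 1 − 0.9 = 0.1
(¬c ⊃ c): min(1, 1 − 0.1 + 0.9) = 1
¬(¬c ⊃ c): Łukasiewicz ¬ gives 1 − 1 = 0
(c ∨ ¬(¬c ⊃ c)) = max(0.9, 0) = 0.9
¬c: Łukasiewicz ¬ gives 1 − 0.9 = 0.1
(c ∧ b) = min(0.9, 0.43) = 0.43
(¬c ∧ (c ∧ b)) = min(0.1, 0.43) = 0.1
((c ∨ ¬(¬c ⊃ c)) ∧ (¬c ∧ (c ∧ b))) = min(0.9, 0.1) = 0.1
¬((c ∨ ¬(¬c ⊃ c)) ∧ (¬c ∧ (c ∧ b))): Łukasiewicz ¬ gives 1 − 0.1 = 0.9

0.90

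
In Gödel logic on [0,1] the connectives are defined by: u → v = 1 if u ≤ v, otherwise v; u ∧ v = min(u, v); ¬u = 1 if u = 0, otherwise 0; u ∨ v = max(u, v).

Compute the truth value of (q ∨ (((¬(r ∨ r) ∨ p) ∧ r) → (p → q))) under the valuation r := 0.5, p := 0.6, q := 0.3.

0.30

(r ∨ r) = max(0.5, 0.5) = 0.5
¬(r ∨ r): Gödel ¬ of 0.5 = 0 (operand ≠ 0)
(¬(r ∨ r) ∨ p) = max(0, 0.6) = 0.6
((¬(r ∨ r) ∨ p) ∧ r) = min(0.6, 0.5) = 0.5
(p → q): 0.6 > 0.3, so result = 0.3
(((¬(r ∨ r) ∨ p) ∧ r) → (p → q)): 0.5 > 0.3, so result = 0.3
(q ∨ (((¬(r ∨ r) ∨ p) ∧ r) → (p → q))) = max(0.3, 0.3) = 0.3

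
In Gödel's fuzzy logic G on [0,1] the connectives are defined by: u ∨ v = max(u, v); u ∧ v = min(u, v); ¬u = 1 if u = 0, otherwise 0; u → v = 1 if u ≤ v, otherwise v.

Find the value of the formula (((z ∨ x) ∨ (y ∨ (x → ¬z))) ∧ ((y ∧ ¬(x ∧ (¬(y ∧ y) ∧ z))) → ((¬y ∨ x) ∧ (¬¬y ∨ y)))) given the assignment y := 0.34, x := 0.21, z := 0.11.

0.21

(z ∨ x) = max(0.11, 0.21) = 0.21
¬z: Gödel ¬ of 0.11 = 0 (operand ≠ 0)
(x → ¬z): 0.21 > 0, so result = 0
(y ∨ (x → ¬z)) = max(0.34, 0) = 0.34
((z ∨ x) ∨ (y ∨ (x → ¬z))) = max(0.21, 0.34) = 0.34
(y ∧ y) = min(0.34, 0.34) = 0.34
¬(y ∧ y): Gödel ¬ of 0.34 = 0 (operand ≠ 0)
(¬(y ∧ y) ∧ z) = min(0, 0.11) = 0
(x ∧ (¬(y ∧ y) ∧ z)) = min(0.21, 0) = 0
¬(x ∧ (¬(y ∧ y) ∧ z)): Gödel ¬ of 0 = 1 (operand is 0)
(y ∧ ¬(x ∧ (¬(y ∧ y) ∧ z))) = min(0.34, 1) = 0.34
¬y: Gödel ¬ of 0.34 = 0 (operand ≠ 0)
(¬y ∨ x) = max(0, 0.21) = 0.21
¬y: Gödel ¬ of 0.34 = 0 (operand ≠ 0)
¬¬y: Gödel ¬ of 0 = 1 (operand is 0)
(¬¬y ∨ y) = max(1, 0.34) = 1
((¬y ∨ x) ∧ (¬¬y ∨ y)) = min(0.21, 1) = 0.21
((y ∧ ¬(x ∧ (¬(y ∧ y) ∧ z))) → ((¬y ∨ x) ∧ (¬¬y ∨ y))): 0.34 > 0.21, so result = 0.21
(((z ∨ x) ∨ (y ∨ (x → ¬z))) ∧ ((y ∧ ¬(x ∧ (¬(y ∧ y) ∧ z))) → ((¬y ∨ x) ∧ (¬¬y ∨ y)))) = min(0.34, 0.21) = 0.21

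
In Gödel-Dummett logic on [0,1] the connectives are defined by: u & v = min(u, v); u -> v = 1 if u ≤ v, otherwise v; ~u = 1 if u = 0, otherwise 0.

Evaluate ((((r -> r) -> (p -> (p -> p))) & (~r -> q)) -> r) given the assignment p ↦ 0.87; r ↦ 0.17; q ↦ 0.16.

(r -> r): 0.17 ≤ 0.17, so result = 1
(p -> p): 0.87 ≤ 0.87, so result = 1
(p -> (p -> p)): 0.87 ≤ 1, so result = 1
((r -> r) -> (p -> (p -> p))): 1 ≤ 1, so result = 1
~r: Gödel ¬ of 0.17 = 0 (operand ≠ 0)
(~r -> q): 0 ≤ 0.16, so result = 1
(((r -> r) -> (p -> (p -> p))) & (~r -> q)) = min(1, 1) = 1
((((r -> r) -> (p -> (p -> p))) & (~r -> q)) -> r): 1 > 0.17, so result = 0.17

0.17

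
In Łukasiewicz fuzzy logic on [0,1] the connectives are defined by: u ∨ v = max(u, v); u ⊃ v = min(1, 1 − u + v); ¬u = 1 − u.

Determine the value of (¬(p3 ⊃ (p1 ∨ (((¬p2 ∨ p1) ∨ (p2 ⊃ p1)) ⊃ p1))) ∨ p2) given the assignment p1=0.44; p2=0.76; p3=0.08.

¬p2: Łukasiewicz ¬ gives 1 − 0.76 = 0.24
(¬p2 ∨ p1) = max(0.24, 0.44) = 0.44
(p2 ⊃ p1): min(1, 1 − 0.76 + 0.44) = 0.68
((¬p2 ∨ p1) ∨ (p2 ⊃ p1)) = max(0.44, 0.68) = 0.68
(((¬p2 ∨ p1) ∨ (p2 ⊃ p1)) ⊃ p1): min(1, 1 − 0.68 + 0.44) = 0.76
(p1 ∨ (((¬p2 ∨ p1) ∨ (p2 ⊃ p1)) ⊃ p1)) = max(0.44, 0.76) = 0.76
(p3 ⊃ (p1 ∨ (((¬p2 ∨ p1) ∨ (p2 ⊃ p1)) ⊃ p1))): min(1, 1 − 0.08 + 0.76) = 1
¬(p3 ⊃ (p1 ∨ (((¬p2 ∨ p1) ∨ (p2 ⊃ p1)) ⊃ p1))): Łukasiewicz ¬ gives 1 − 1 = 0
(¬(p3 ⊃ (p1 ∨ (((¬p2 ∨ p1) ∨ (p2 ⊃ p1)) ⊃ p1))) ∨ p2) = max(0, 0.76) = 0.76

0.76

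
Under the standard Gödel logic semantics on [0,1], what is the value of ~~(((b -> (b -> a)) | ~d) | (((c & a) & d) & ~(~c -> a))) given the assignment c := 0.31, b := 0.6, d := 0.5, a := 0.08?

1.00

(b -> a): 0.6 > 0.08, so result = 0.08
(b -> (b -> a)): 0.6 > 0.08, so result = 0.08
~d: Gödel ¬ of 0.5 = 0 (operand ≠ 0)
((b -> (b -> a)) | ~d) = max(0.08, 0) = 0.08
(c & a) = min(0.31, 0.08) = 0.08
((c & a) & d) = min(0.08, 0.5) = 0.08
~c: Gödel ¬ of 0.31 = 0 (operand ≠ 0)
(~c -> a): 0 ≤ 0.08, so result = 1
~(~c -> a): Gödel ¬ of 1 = 0 (operand ≠ 0)
(((c & a) & d) & ~(~c -> a)) = min(0.08, 0) = 0
(((b -> (b -> a)) | ~d) | (((c & a) & d) & ~(~c -> a))) = max(0.08, 0) = 0.08
~(((b -> (b -> a)) | ~d) | (((c & a) & d) & ~(~c -> a))): Gödel ¬ of 0.08 = 0 (operand ≠ 0)
~~(((b -> (b -> a)) | ~d) | (((c & a) & d) & ~(~c -> a))): Gödel ¬ of 0 = 1 (operand is 0)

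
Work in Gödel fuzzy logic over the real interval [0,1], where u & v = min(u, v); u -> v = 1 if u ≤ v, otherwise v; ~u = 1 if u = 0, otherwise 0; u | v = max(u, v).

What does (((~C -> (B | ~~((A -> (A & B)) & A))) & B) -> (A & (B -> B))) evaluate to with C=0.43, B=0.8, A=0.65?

0.65

~C: Gödel ¬ of 0.43 = 0 (operand ≠ 0)
(A & B) = min(0.65, 0.8) = 0.65
(A -> (A & B)): 0.65 ≤ 0.65, so result = 1
((A -> (A & B)) & A) = min(1, 0.65) = 0.65
~((A -> (A & B)) & A): Gödel ¬ of 0.65 = 0 (operand ≠ 0)
~~((A -> (A & B)) & A): Gödel ¬ of 0 = 1 (operand is 0)
(B | ~~((A -> (A & B)) & A)) = max(0.8, 1) = 1
(~C -> (B | ~~((A -> (A & B)) & A))): 0 ≤ 1, so result = 1
((~C -> (B | ~~((A -> (A & B)) & A))) & B) = min(1, 0.8) = 0.8
(B -> B): 0.8 ≤ 0.8, so result = 1
(A & (B -> B)) = min(0.65, 1) = 0.65
(((~C -> (B | ~~((A -> (A & B)) & A))) & B) -> (A & (B -> B))): 0.8 > 0.65, so result = 0.65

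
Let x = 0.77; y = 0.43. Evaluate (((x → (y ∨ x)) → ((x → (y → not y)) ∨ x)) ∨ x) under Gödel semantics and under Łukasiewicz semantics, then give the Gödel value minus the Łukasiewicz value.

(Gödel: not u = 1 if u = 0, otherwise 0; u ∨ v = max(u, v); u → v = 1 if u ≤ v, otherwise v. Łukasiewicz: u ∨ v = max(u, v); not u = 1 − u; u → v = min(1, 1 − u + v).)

-0.23

Gödel evaluation:
  (y ∨ x) = max(0.43, 0.77) = 0.77
  (x → (y ∨ x)): 0.77 ≤ 0.77, so result = 1
  not y: Gödel ¬ of 0.43 = 0 (operand ≠ 0)
  (y → not y): 0.43 > 0, so result = 0
  (x → (y → not y)): 0.77 > 0, so result = 0
  ((x → (y → not y)) ∨ x) = max(0, 0.77) = 0.77
  ((x → (y ∨ x)) → ((x → (y → not y)) ∨ x)): 1 > 0.77, so result = 0.77
  (((x → (y ∨ x)) → ((x → (y → not y)) ∨ x)) ∨ x) = max(0.77, 0.77) = 0.77
  Gödel value = 0.77
Łukasiewicz evaluation:
  (y ∨ x) = max(0.43, 0.77) = 0.77
  (x → (y ∨ x)): min(1, 1 − 0.77 + 0.77) = 1
  not y: Łukasiewicz ¬ gives 1 − 0.43 = 0.57
  (y → not y): min(1, 1 − 0.43 + 0.57) = 1
  (x → (y → not y)): min(1, 1 − 0.77 + 1) = 1
  ((x → (y → not y)) ∨ x) = max(1, 0.77) = 1
  ((x → (y ∨ x)) → ((x → (y → not y)) ∨ x)): min(1, 1 − 1 + 1) = 1
  (((x → (y ∨ x)) → ((x → (y → not y)) ∨ x)) ∨ x) = max(1, 0.77) = 1
  Łukasiewicz value = 1
Difference: 0.77 − 1 = -0.23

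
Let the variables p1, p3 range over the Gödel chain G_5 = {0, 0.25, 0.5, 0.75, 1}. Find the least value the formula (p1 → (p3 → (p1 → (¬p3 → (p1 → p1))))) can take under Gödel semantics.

Every assignment gives 1. For instance at p1 = 0, p3 = 0:
  ¬p3: Gödel ¬ of 0 = 1 (operand is 0)
  (p1 → p1): 0 ≤ 0, so result = 1
  (¬p3 → (p1 → p1)): 1 ≤ 1, so result = 1
  (p1 → (¬p3 → (p1 → p1))): 0 ≤ 1, so result = 1
  (p3 → (p1 → (¬p3 → (p1 → p1)))): 0 ≤ 1, so result = 1
  (p1 → (p3 → (p1 → (¬p3 → (p1 → p1))))): 0 ≤ 1, so result = 1
All 25 assignments give value 1 — the formula is a G_5-tautology.

1.00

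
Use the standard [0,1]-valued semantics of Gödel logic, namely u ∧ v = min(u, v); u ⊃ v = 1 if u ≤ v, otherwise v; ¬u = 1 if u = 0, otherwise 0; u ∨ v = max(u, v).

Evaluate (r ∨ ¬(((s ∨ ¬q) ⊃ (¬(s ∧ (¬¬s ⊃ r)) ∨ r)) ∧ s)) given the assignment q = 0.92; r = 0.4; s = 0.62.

¬q: Gödel ¬ of 0.92 = 0 (operand ≠ 0)
(s ∨ ¬q) = max(0.62, 0) = 0.62
¬s: Gödel ¬ of 0.62 = 0 (operand ≠ 0)
¬¬s: Gödel ¬ of 0 = 1 (operand is 0)
(¬¬s ⊃ r): 1 > 0.4, so result = 0.4
(s ∧ (¬¬s ⊃ r)) = min(0.62, 0.4) = 0.4
¬(s ∧ (¬¬s ⊃ r)): Gödel ¬ of 0.4 = 0 (operand ≠ 0)
(¬(s ∧ (¬¬s ⊃ r)) ∨ r) = max(0, 0.4) = 0.4
((s ∨ ¬q) ⊃ (¬(s ∧ (¬¬s ⊃ r)) ∨ r)): 0.62 > 0.4, so result = 0.4
(((s ∨ ¬q) ⊃ (¬(s ∧ (¬¬s ⊃ r)) ∨ r)) ∧ s) = min(0.4, 0.62) = 0.4
¬(((s ∨ ¬q) ⊃ (¬(s ∧ (¬¬s ⊃ r)) ∨ r)) ∧ s): Gödel ¬ of 0.4 = 0 (operand ≠ 0)
(r ∨ ¬(((s ∨ ¬q) ⊃ (¬(s ∧ (¬¬s ⊃ r)) ∨ r)) ∧ s)) = max(0.4, 0) = 0.4

0.40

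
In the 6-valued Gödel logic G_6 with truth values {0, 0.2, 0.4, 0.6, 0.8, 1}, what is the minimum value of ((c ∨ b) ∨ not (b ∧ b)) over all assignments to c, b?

The minimum is attained at c = 0, b = 0.2:
  (c ∨ b) = max(0, 0.2) = 0.2
  (b ∧ b) = min(0.2, 0.2) = 0.2
  not (b ∧ b): Gödel ¬ of 0.2 = 0 (operand ≠ 0)
  ((c ∨ b) ∨ not (b ∧ b)) = max(0.2, 0) = 0.2
Checking all 36 assignments confirms none give a value below 0.20.

0.20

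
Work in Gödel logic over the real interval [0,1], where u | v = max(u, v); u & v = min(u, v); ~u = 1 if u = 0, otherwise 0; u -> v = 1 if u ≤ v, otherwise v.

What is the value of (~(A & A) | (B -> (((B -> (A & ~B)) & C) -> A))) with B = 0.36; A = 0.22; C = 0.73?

1.00

(A & A) = min(0.22, 0.22) = 0.22
~(A & A): Gödel ¬ of 0.22 = 0 (operand ≠ 0)
~B: Gödel ¬ of 0.36 = 0 (operand ≠ 0)
(A & ~B) = min(0.22, 0) = 0
(B -> (A & ~B)): 0.36 > 0, so result = 0
((B -> (A & ~B)) & C) = min(0, 0.73) = 0
(((B -> (A & ~B)) & C) -> A): 0 ≤ 0.22, so result = 1
(B -> (((B -> (A & ~B)) & C) -> A)): 0.36 ≤ 1, so result = 1
(~(A & A) | (B -> (((B -> (A & ~B)) & C) -> A))) = max(0, 1) = 1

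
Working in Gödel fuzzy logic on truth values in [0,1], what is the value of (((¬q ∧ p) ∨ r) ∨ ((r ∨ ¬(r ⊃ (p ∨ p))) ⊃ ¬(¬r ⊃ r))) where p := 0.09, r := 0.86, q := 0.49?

¬q: Gödel ¬ of 0.49 = 0 (operand ≠ 0)
(¬q ∧ p) = min(0, 0.09) = 0
((¬q ∧ p) ∨ r) = max(0, 0.86) = 0.86
(p ∨ p) = max(0.09, 0.09) = 0.09
(r ⊃ (p ∨ p)): 0.86 > 0.09, so result = 0.09
¬(r ⊃ (p ∨ p)): Gödel ¬ of 0.09 = 0 (operand ≠ 0)
(r ∨ ¬(r ⊃ (p ∨ p))) = max(0.86, 0) = 0.86
¬r: Gödel ¬ of 0.86 = 0 (operand ≠ 0)
(¬r ⊃ r): 0 ≤ 0.86, so result = 1
¬(¬r ⊃ r): Gödel ¬ of 1 = 0 (operand ≠ 0)
((r ∨ ¬(r ⊃ (p ∨ p))) ⊃ ¬(¬r ⊃ r)): 0.86 > 0, so result = 0
(((¬q ∧ p) ∨ r) ∨ ((r ∨ ¬(r ⊃ (p ∨ p))) ⊃ ¬(¬r ⊃ r))) = max(0.86, 0) = 0.86

0.86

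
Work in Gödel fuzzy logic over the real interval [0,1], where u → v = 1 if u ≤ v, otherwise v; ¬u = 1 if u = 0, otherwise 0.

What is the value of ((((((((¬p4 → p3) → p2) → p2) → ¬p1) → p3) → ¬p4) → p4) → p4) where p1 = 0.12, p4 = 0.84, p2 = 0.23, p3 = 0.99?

0.84

¬p4: Gödel ¬ of 0.84 = 0 (operand ≠ 0)
(¬p4 → p3): 0 ≤ 0.99, so result = 1
((¬p4 → p3) → p2): 1 > 0.23, so result = 0.23
(((¬p4 → p3) → p2) → p2): 0.23 ≤ 0.23, so result = 1
¬p1: Gödel ¬ of 0.12 = 0 (operand ≠ 0)
((((¬p4 → p3) → p2) → p2) → ¬p1): 1 > 0, so result = 0
(((((¬p4 → p3) → p2) → p2) → ¬p1) → p3): 0 ≤ 0.99, so result = 1
¬p4: Gödel ¬ of 0.84 = 0 (operand ≠ 0)
((((((¬p4 → p3) → p2) → p2) → ¬p1) → p3) → ¬p4): 1 > 0, so result = 0
(((((((¬p4 → p3) → p2) → p2) → ¬p1) → p3) → ¬p4) → p4): 0 ≤ 0.84, so result = 1
((((((((¬p4 → p3) → p2) → p2) → ¬p1) → p3) → ¬p4) → p4) → p4): 1 > 0.84, so result = 0.84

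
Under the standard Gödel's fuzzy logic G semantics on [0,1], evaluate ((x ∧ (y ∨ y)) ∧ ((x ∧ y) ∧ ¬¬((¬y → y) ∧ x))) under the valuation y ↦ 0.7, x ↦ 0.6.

(y ∨ y) = max(0.7, 0.7) = 0.7
(x ∧ (y ∨ y)) = min(0.6, 0.7) = 0.6
(x ∧ y) = min(0.6, 0.7) = 0.6
¬y: Gödel ¬ of 0.7 = 0 (operand ≠ 0)
(¬y → y): 0 ≤ 0.7, so result = 1
((¬y → y) ∧ x) = min(1, 0.6) = 0.6
¬((¬y → y) ∧ x): Gödel ¬ of 0.6 = 0 (operand ≠ 0)
¬¬((¬y → y) ∧ x): Gödel ¬ of 0 = 1 (operand is 0)
((x ∧ y) ∧ ¬¬((¬y → y) ∧ x)) = min(0.6, 1) = 0.6
((x ∧ (y ∨ y)) ∧ ((x ∧ y) ∧ ¬¬((¬y → y) ∧ x))) = min(0.6, 0.6) = 0.6

0.60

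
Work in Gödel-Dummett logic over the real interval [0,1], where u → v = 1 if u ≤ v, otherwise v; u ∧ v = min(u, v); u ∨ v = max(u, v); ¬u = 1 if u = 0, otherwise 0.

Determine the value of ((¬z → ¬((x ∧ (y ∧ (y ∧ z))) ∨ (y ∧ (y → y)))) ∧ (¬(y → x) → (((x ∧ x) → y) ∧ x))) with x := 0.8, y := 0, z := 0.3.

1.00

¬z: Gödel ¬ of 0.3 = 0 (operand ≠ 0)
(y ∧ z) = min(0, 0.3) = 0
(y ∧ (y ∧ z)) = min(0, 0) = 0
(x ∧ (y ∧ (y ∧ z))) = min(0.8, 0) = 0
(y → y): 0 ≤ 0, so result = 1
(y ∧ (y → y)) = min(0, 1) = 0
((x ∧ (y ∧ (y ∧ z))) ∨ (y ∧ (y → y))) = max(0, 0) = 0
¬((x ∧ (y ∧ (y ∧ z))) ∨ (y ∧ (y → y))): Gödel ¬ of 0 = 1 (operand is 0)
(¬z → ¬((x ∧ (y ∧ (y ∧ z))) ∨ (y ∧ (y → y)))): 0 ≤ 1, so result = 1
(y → x): 0 ≤ 0.8, so result = 1
¬(y → x): Gödel ¬ of 1 = 0 (operand ≠ 0)
(x ∧ x) = min(0.8, 0.8) = 0.8
((x ∧ x) → y): 0.8 > 0, so result = 0
(((x ∧ x) → y) ∧ x) = min(0, 0.8) = 0
(¬(y → x) → (((x ∧ x) → y) ∧ x)): 0 ≤ 0, so result = 1
((¬z → ¬((x ∧ (y ∧ (y ∧ z))) ∨ (y ∧ (y → y)))) ∧ (¬(y → x) → (((x ∧ x) → y) ∧ x))) = min(1, 1) = 1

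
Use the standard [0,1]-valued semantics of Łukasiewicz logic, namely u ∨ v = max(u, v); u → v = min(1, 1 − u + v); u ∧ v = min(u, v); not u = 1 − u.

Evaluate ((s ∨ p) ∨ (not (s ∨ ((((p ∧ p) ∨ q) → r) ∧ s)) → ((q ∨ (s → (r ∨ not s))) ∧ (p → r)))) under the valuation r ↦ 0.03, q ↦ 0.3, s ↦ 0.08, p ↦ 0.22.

(s ∨ p) = max(0.08, 0.22) = 0.22
(p ∧ p) = min(0.22, 0.22) = 0.22
((p ∧ p) ∨ q) = max(0.22, 0.3) = 0.3
(((p ∧ p) ∨ q) → r): min(1, 1 − 0.3 + 0.03) = 0.73
((((p ∧ p) ∨ q) → r) ∧ s) = min(0.73, 0.08) = 0.08
(s ∨ ((((p ∧ p) ∨ q) → r) ∧ s)) = max(0.08, 0.08) = 0.08
not (s ∨ ((((p ∧ p) ∨ q) → r) ∧ s)): Łukasiewicz ¬ gives 1 − 0.08 = 0.92
not s: Łukasiewicz ¬ gives 1 − 0.08 = 0.92
(r ∨ not s) = max(0.03, 0.92) = 0.92
(s → (r ∨ not s)): min(1, 1 − 0.08 + 0.92) = 1
(q ∨ (s → (r ∨ not s))) = max(0.3, 1) = 1
(p → r): min(1, 1 − 0.22 + 0.03) = 0.81
((q ∨ (s → (r ∨ not s))) ∧ (p → r)) = min(1, 0.81) = 0.81
(not (s ∨ ((((p ∧ p) ∨ q) → r) ∧ s)) → ((q ∨ (s → (r ∨ not s))) ∧ (p → r))): min(1, 1 − 0.92 + 0.81) = 0.89
((s ∨ p) ∨ (not (s ∨ ((((p ∧ p) ∨ q) → r) ∧ s)) → ((q ∨ (s → (r ∨ not s))) ∧ (p → r)))) = max(0.22, 0.89) = 0.89

0.89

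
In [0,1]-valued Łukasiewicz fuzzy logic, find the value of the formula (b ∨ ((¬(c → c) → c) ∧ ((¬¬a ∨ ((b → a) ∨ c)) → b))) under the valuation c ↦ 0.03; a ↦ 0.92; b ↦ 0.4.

(c → c): min(1, 1 − 0.03 + 0.03) = 1
¬(c → c): Łukasiewicz ¬ gives 1 − 1 = 0
(¬(c → c) → c): min(1, 1 − 0 + 0.03) = 1
¬a: Łukasiewicz ¬ gives 1 − 0.92 = 0.08
¬¬a: Łukasiewicz ¬ gives 1 − 0.08 = 0.92
(b → a): min(1, 1 − 0.4 + 0.92) = 1
((b → a) ∨ c) = max(1, 0.03) = 1
(¬¬a ∨ ((b → a) ∨ c)) = max(0.92, 1) = 1
((¬¬a ∨ ((b → a) ∨ c)) → b): min(1, 1 − 1 + 0.4) = 0.4
((¬(c → c) → c) ∧ ((¬¬a ∨ ((b → a) ∨ c)) → b)) = min(1, 0.4) = 0.4
(b ∨ ((¬(c → c) → c) ∧ ((¬¬a ∨ ((b → a) ∨ c)) → b))) = max(0.4, 0.4) = 0.4

0.40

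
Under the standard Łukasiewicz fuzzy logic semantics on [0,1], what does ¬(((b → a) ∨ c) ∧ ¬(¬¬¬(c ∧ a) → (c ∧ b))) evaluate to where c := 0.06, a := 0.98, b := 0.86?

0.12

(b → a): min(1, 1 − 0.86 + 0.98) = 1
((b → a) ∨ c) = max(1, 0.06) = 1
(c ∧ a) = min(0.06, 0.98) = 0.06
¬(c ∧ a): Łukasiewicz ¬ gives 1 − 0.06 = 0.94
¬¬(c ∧ a): Łukasiewicz ¬ gives 1 − 0.94 = 0.06
¬¬¬(c ∧ a): Łukasiewicz ¬ gives 1 − 0.06 = 0.94
(c ∧ b) = min(0.06, 0.86) = 0.06
(¬¬¬(c ∧ a) → (c ∧ b)): min(1, 1 − 0.94 + 0.06) = 0.12
¬(¬¬¬(c ∧ a) → (c ∧ b)): Łukasiewicz ¬ gives 1 − 0.12 = 0.88
(((b → a) ∨ c) ∧ ¬(¬¬¬(c ∧ a) → (c ∧ b))) = min(1, 0.88) = 0.88
¬(((b → a) ∨ c) ∧ ¬(¬¬¬(c ∧ a) → (c ∧ b))): Łukasiewicz ¬ gives 1 − 0.88 = 0.12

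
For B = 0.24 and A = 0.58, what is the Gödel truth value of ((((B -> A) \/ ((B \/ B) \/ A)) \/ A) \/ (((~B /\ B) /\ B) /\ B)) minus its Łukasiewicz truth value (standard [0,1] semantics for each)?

0.00

Gödel evaluation:
  (B -> A): 0.24 ≤ 0.58, so result = 1
  (B \/ B) = max(0.24, 0.24) = 0.24
  ((B \/ B) \/ A) = max(0.24, 0.58) = 0.58
  ((B -> A) \/ ((B \/ B) \/ A)) = max(1, 0.58) = 1
  (((B -> A) \/ ((B \/ B) \/ A)) \/ A) = max(1, 0.58) = 1
  ~B: Gödel ¬ of 0.24 = 0 (operand ≠ 0)
  (~B /\ B) = min(0, 0.24) = 0
  ((~B /\ B) /\ B) = min(0, 0.24) = 0
  (((~B /\ B) /\ B) /\ B) = min(0, 0.24) = 0
  ((((B -> A) \/ ((B \/ B) \/ A)) \/ A) \/ (((~B /\ B) /\ B) /\ B)) = max(1, 0) = 1
  Gödel value = 1
Łukasiewicz evaluation:
  (B -> A): min(1, 1 − 0.24 + 0.58) = 1
  (B \/ B) = max(0.24, 0.24) = 0.24
  ((B \/ B) \/ A) = max(0.24, 0.58) = 0.58
  ((B -> A) \/ ((B \/ B) \/ A)) = max(1, 0.58) = 1
  (((B -> A) \/ ((B \/ B) \/ A)) \/ A) = max(1, 0.58) = 1
  ~B: Łukasiewicz ¬ gives 1 − 0.24 = 0.76
  (~B /\ B) = min(0.76, 0.24) = 0.24
  ((~B /\ B) /\ B) = min(0.24, 0.24) = 0.24
  (((~B /\ B) /\ B) /\ B) = min(0.24, 0.24) = 0.24
  ((((B -> A) \/ ((B \/ B) \/ A)) \/ A) \/ (((~B /\ B) /\ B) /\ B)) = max(1, 0.24) = 1
  Łukasiewicz value = 1
Difference: 1 − 1 = 0.00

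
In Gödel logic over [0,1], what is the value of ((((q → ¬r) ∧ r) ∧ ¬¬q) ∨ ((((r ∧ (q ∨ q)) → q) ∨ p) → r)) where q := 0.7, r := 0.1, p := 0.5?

0.10

¬r: Gödel ¬ of 0.1 = 0 (operand ≠ 0)
(q → ¬r): 0.7 > 0, so result = 0
((q → ¬r) ∧ r) = min(0, 0.1) = 0
¬q: Gödel ¬ of 0.7 = 0 (operand ≠ 0)
¬¬q: Gödel ¬ of 0 = 1 (operand is 0)
(((q → ¬r) ∧ r) ∧ ¬¬q) = min(0, 1) = 0
(q ∨ q) = max(0.7, 0.7) = 0.7
(r ∧ (q ∨ q)) = min(0.1, 0.7) = 0.1
((r ∧ (q ∨ q)) → q): 0.1 ≤ 0.7, so result = 1
(((r ∧ (q ∨ q)) → q) ∨ p) = max(1, 0.5) = 1
((((r ∧ (q ∨ q)) → q) ∨ p) → r): 1 > 0.1, so result = 0.1
((((q → ¬r) ∧ r) ∧ ¬¬q) ∨ ((((r ∧ (q ∨ q)) → q) ∨ p) → r)) = max(0, 0.1) = 0.1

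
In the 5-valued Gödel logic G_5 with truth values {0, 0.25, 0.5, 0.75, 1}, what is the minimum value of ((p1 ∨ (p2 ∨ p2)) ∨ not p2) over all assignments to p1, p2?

0.25

The minimum is attained at p1 = 0, p2 = 0.25:
  (p2 ∨ p2) = max(0.25, 0.25) = 0.25
  (p1 ∨ (p2 ∨ p2)) = max(0, 0.25) = 0.25
  not p2: Gödel ¬ of 0.25 = 0 (operand ≠ 0)
  ((p1 ∨ (p2 ∨ p2)) ∨ not p2) = max(0.25, 0) = 0.25
Checking all 25 assignments confirms none give a value below 0.25.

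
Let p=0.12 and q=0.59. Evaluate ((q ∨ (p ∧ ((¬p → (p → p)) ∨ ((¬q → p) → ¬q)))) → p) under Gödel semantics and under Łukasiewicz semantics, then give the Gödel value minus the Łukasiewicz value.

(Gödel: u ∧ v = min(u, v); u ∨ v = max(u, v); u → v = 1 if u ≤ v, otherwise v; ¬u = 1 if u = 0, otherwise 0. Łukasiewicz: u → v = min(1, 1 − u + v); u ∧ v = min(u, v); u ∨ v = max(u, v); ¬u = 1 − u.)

-0.41

Gödel evaluation:
  ¬p: Gödel ¬ of 0.12 = 0 (operand ≠ 0)
  (p → p): 0.12 ≤ 0.12, so result = 1
  (¬p → (p → p)): 0 ≤ 1, so result = 1
  ¬q: Gödel ¬ of 0.59 = 0 (operand ≠ 0)
  (¬q → p): 0 ≤ 0.12, so result = 1
  ¬q: Gödel ¬ of 0.59 = 0 (operand ≠ 0)
  ((¬q → p) → ¬q): 1 > 0, so result = 0
  ((¬p → (p → p)) ∨ ((¬q → p) → ¬q)) = max(1, 0) = 1
  (p ∧ ((¬p → (p → p)) ∨ ((¬q → p) → ¬q))) = min(0.12, 1) = 0.12
  (q ∨ (p ∧ ((¬p → (p → p)) ∨ ((¬q → p) → ¬q)))) = max(0.59, 0.12) = 0.59
  ((q ∨ (p ∧ ((¬p → (p → p)) ∨ ((¬q → p) → ¬q)))) → p): 0.59 > 0.12, so result = 0.12
  Gödel value = 0.12
Łukasiewicz evaluation:
  ¬p: Łukasiewicz ¬ gives 1 − 0.12 = 0.88
  (p → p): min(1, 1 − 0.12 + 0.12) = 1
  (¬p → (p → p)): min(1, 1 − 0.88 + 1) = 1
  ¬q: Łukasiewicz ¬ gives 1 − 0.59 = 0.41
  (¬q → p): min(1, 1 − 0.41 + 0.12) = 0.71
  ¬q: Łukasiewicz ¬ gives 1 − 0.59 = 0.41
  ((¬q → p) → ¬q): min(1, 1 − 0.71 + 0.41) = 0.7
  ((¬p → (p → p)) ∨ ((¬q → p) → ¬q)) = max(1, 0.7) = 1
  (p ∧ ((¬p → (p → p)) ∨ ((¬q → p) → ¬q))) = min(0.12, 1) = 0.12
  (q ∨ (p ∧ ((¬p → (p → p)) ∨ ((¬q → p) → ¬q)))) = max(0.59, 0.12) = 0.59
  ((q ∨ (p ∧ ((¬p → (p → p)) ∨ ((¬q → p) → ¬q)))) → p): min(1, 1 − 0.59 + 0.12) = 0.53
  Łukasiewicz value = 0.53
Difference: 0.12 − 0.53 = -0.41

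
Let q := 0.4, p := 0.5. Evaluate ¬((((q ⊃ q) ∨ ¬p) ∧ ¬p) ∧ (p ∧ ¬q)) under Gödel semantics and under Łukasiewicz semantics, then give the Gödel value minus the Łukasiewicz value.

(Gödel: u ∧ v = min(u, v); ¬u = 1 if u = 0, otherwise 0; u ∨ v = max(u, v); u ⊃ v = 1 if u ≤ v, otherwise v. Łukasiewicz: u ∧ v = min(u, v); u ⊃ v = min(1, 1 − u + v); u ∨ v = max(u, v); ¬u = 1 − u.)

0.50

Gödel evaluation:
  (q ⊃ q): 0.4 ≤ 0.4, so result = 1
  ¬p: Gödel ¬ of 0.5 = 0 (operand ≠ 0)
  ((q ⊃ q) ∨ ¬p) = max(1, 0) = 1
  ¬p: Gödel ¬ of 0.5 = 0 (operand ≠ 0)
  (((q ⊃ q) ∨ ¬p) ∧ ¬p) = min(1, 0) = 0
  ¬q: Gödel ¬ of 0.4 = 0 (operand ≠ 0)
  (p ∧ ¬q) = min(0.5, 0) = 0
  ((((q ⊃ q) ∨ ¬p) ∧ ¬p) ∧ (p ∧ ¬q)) = min(0, 0) = 0
  ¬((((q ⊃ q) ∨ ¬p) ∧ ¬p) ∧ (p ∧ ¬q)): Gödel ¬ of 0 = 1 (operand is 0)
  Gödel value = 1
Łukasiewicz evaluation:
  (q ⊃ q): min(1, 1 − 0.4 + 0.4) = 1
  ¬p: Łukasiewicz ¬ gives 1 − 0.5 = 0.5
  ((q ⊃ q) ∨ ¬p) = max(1, 0.5) = 1
  ¬p: Łukasiewicz ¬ gives 1 − 0.5 = 0.5
  (((q ⊃ q) ∨ ¬p) ∧ ¬p) = min(1, 0.5) = 0.5
  ¬q: Łukasiewicz ¬ gives 1 − 0.4 = 0.6
  (p ∧ ¬q) = min(0.5, 0.6) = 0.5
  ((((q ⊃ q) ∨ ¬p) ∧ ¬p) ∧ (p ∧ ¬q)) = min(0.5, 0.5) = 0.5
  ¬((((q ⊃ q) ∨ ¬p) ∧ ¬p) ∧ (p ∧ ¬q)): Łukasiewicz ¬ gives 1 − 0.5 = 0.5
  Łukasiewicz value = 0.5
Difference: 1 − 0.5 = 0.50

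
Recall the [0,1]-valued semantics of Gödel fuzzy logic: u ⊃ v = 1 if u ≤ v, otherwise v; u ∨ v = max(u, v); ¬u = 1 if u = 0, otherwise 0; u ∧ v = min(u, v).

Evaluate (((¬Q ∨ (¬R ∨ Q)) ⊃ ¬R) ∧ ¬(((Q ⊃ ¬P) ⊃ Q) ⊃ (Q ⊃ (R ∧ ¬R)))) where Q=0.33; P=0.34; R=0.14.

¬Q: Gödel ¬ of 0.33 = 0 (operand ≠ 0)
¬R: Gödel ¬ of 0.14 = 0 (operand ≠ 0)
(¬R ∨ Q) = max(0, 0.33) = 0.33
(¬Q ∨ (¬R ∨ Q)) = max(0, 0.33) = 0.33
¬R: Gödel ¬ of 0.14 = 0 (operand ≠ 0)
((¬Q ∨ (¬R ∨ Q)) ⊃ ¬R): 0.33 > 0, so result = 0
¬P: Gödel ¬ of 0.34 = 0 (operand ≠ 0)
(Q ⊃ ¬P): 0.33 > 0, so result = 0
((Q ⊃ ¬P) ⊃ Q): 0 ≤ 0.33, so result = 1
¬R: Gödel ¬ of 0.14 = 0 (operand ≠ 0)
(R ∧ ¬R) = min(0.14, 0) = 0
(Q ⊃ (R ∧ ¬R)): 0.33 > 0, so result = 0
(((Q ⊃ ¬P) ⊃ Q) ⊃ (Q ⊃ (R ∧ ¬R))): 1 > 0, so result = 0
¬(((Q ⊃ ¬P) ⊃ Q) ⊃ (Q ⊃ (R ∧ ¬R))): Gödel ¬ of 0 = 1 (operand is 0)
(((¬Q ∨ (¬R ∨ Q)) ⊃ ¬R) ∧ ¬(((Q ⊃ ¬P) ⊃ Q) ⊃ (Q ⊃ (R ∧ ¬R)))) = min(0, 1) = 0

0.00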